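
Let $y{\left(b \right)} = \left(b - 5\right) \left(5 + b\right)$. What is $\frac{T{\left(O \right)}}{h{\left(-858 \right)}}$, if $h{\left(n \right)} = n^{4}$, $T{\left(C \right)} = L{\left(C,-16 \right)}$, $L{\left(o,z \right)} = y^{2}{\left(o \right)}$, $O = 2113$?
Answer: $\frac{138430131844}{3763454409} \approx 36.783$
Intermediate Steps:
$y{\left(b \right)} = \left(-5 + b\right) \left(5 + b\right)$
$L{\left(o,z \right)} = \left(-25 + o^{2}\right)^{2}$
$T{\left(C \right)} = \left(-25 + C^{2}\right)^{2}$
$\frac{T{\left(O \right)}}{h{\left(-858 \right)}} = \frac{\left(-25 + 2113^{2}\right)^{2}}{\left(-858\right)^{4}} = \frac{\left(-25 + 4464769\right)^{2}}{541937434896} = 4464744^{2} \cdot \frac{1}{541937434896} = 19933938985536 \cdot \frac{1}{541937434896} = \frac{138430131844}{3763454409}$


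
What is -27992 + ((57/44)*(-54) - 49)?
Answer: -618441/22 ≈ -28111.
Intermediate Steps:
-27992 + ((57/44)*(-54) - 49) = -27992 + (-1539/22 - 49) = -27992 - 2617/22 = -618441/22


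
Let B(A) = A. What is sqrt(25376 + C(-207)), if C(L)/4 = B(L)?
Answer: 38*sqrt(17) ≈ 156.68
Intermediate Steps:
C(L) = 4*L
sqrt(25376 + C(-207)) = sqrt(25376 + 4*(-207)) = sqrt(25376 - 828) = sqrt(24548) = 38*sqrt(17)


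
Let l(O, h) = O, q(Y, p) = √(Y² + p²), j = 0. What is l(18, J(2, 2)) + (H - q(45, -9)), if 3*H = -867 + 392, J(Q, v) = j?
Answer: -421/3 - 9*√26 ≈ -186.22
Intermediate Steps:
J(Q, v) = 0
H = -475/3 (H = (-867 + 392)/3 = (⅓)*(-475) = -475/3 ≈ -158.33)
l(18, J(2, 2)) + (H - q(45, -9)) = 18 + (-475/3 - √(45² + (-9)²)) = 18 + (-475/3 - √(2025 + 81)) = 18 + (-475/3 - √2106) = 18 + (-475/3 - 9*√26) = -421/3 - 9*√26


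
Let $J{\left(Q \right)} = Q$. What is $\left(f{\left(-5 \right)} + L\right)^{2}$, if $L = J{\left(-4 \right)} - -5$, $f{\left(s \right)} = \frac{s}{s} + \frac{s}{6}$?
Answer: $\frac{49}{36} \approx 1.3611$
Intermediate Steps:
$f{\left(s \right)} = 1 + \frac{s}{6}$ ($f{\left(s \right)} = 1 + s \frac{1}{6} = 1 + \frac{s}{6}$)
$L = 1$ ($L = -4 - -5 = -4 + 5 = 1$)
$\left(f{\left(-5 \right)} + L\right)^{2} = \left(\left(1 + \frac{1}{6} \left(-5\right)\right) + 1\right)^{2} = \left(\left(1 - \frac{5}{6}\right) + 1\right)^{2} = \left(\frac{1}{6} + 1\right)^{2} = \left(\frac{7}{6}\right)^{2} = \frac{49}{36}$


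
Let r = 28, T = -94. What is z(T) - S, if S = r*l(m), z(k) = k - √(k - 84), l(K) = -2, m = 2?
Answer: -38 - I*√178 ≈ -38.0 - 13.342*I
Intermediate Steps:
z(k) = k - √(-84 + k)
S = -56 (S = 28*(-2) = -56)
z(T) - S = (-94 - √(-84 - 94)) - 1*(-56) = (-94 - √(-178)) + 56 = (-94 - I*√178) + 56 = -38 - I*√178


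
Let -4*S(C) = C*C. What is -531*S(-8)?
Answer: 8496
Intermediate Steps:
S(C) = -C²/4 (S(C) = -C*C/4 = -C²/4)
-531*S(-8) = -(-531)*(-8)²/4 = -(-531)*64/4 = -531*(-16) = 8496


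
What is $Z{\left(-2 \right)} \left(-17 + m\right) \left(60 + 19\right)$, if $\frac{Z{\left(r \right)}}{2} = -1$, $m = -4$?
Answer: $3318$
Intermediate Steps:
$Z{\left(r \right)} = -2$ ($Z{\left(r \right)} = 2 \left(-1\right) = -2$)
$Z{\left(-2 \right)} \left(-17 + m\right) \left(60 + 19\right) = - 2 \left(-17 - 4\right) \left(60 + 19\right) = - 2 \left(\left(-21\right) 79\right) = \left(-2\right) \left(-1659\right) = 3318$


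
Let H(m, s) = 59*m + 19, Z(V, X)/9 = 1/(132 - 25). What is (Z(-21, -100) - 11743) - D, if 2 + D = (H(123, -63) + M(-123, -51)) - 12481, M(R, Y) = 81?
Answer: -708010/107 ≈ -6616.9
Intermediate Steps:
Z(V, X) = 9/107 (Z(V, X) = 9/(132 - 25) = 9/107)
H(m, s) = 19 + 59*m
D = -5126 (D = -2 + (((19 + 59*123) + 81) - 12481) = -2 + (((19 + 7257) + 81) - 12481) = -2 + ((7276 + 81) - 12481) = -2 + (7357 - 12481) = -2 - 5124 = -5126)
(Z(-21, -100) - 11743) - D = (9/107 - 11743) - 1*(-5126) = -1256492/107 + 5126 = -708010/107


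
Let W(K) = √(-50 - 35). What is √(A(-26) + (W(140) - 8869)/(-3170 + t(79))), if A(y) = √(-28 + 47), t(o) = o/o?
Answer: √(28105861 + 10042561*√19 - 3169*I*√85)/3169 ≈ 2.6754 - 0.00054372*I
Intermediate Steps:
t(o) = 1
W(K) = I*√85 (W(K) = √(-85) = I*√85)
A(y) = √19
√(A(-26) + (W(140) - 8869)/(-3170 + t(79))) = √(√19 + (I*√85 - 8869)/(-3170 + 1)) = √(√19 + (-8869 + I*√85)/(-3169)) = √(√19 + (-8869 + I*√85)*(-1/3169)) = √(√19 + (8869/3169 - I*√85/3169)) = √(8869/3169 + √19 - I*√85/3169)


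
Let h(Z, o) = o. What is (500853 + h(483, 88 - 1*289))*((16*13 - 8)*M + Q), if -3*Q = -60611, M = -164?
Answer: -6306379476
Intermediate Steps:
Q = 60611/3 (Q = -⅓*(-60611) = 60611/3 ≈ 20204.)
(500853 + h(483, 88 - 1*289))*((16*13 - 8)*M + Q) = (500853 + (88 - 1*289))*((16*13 - 8)*(-164) + 60611/3) = (500853 + (88 - 289))*((208 - 8)*(-164) + 60611/3) = (500853 - 201)*(200*(-164) + 60611/3) = 500652*(-32800 + 60611/3) = 500652*(-37789/3) = -6306379476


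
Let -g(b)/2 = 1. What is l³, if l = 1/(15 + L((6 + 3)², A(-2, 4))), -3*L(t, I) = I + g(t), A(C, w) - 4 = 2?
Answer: 27/68921 ≈ 0.00039175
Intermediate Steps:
A(C, w) = 6 (A(C, w) = 4 + 2 = 6)
g(b) = -2 (g(b) = -2*1 = -2)
L(t, I) = ⅔ - I/3 (L(t, I) = -(I - 2)/3 = -(-2 + I)/3 = ⅔ - I/3)
l = 3/41 (l = 1/(15 + (⅔ - ⅓*6)) = 1/(15 + (⅔ - 2)) = 1/(15 - 4/3) = 1/(41/3) = 3/41 ≈ 0.073171)
l³ = (3/41)³ = 27/68921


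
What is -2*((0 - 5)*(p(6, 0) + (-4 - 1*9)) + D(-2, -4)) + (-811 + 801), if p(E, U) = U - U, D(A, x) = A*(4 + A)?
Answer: -132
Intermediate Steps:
p(E, U) = 0
-2*((0 - 5)*(p(6, 0) + (-4 - 1*9)) + D(-2, -4)) + (-811 + 801) = -2*((0 - 5)*(0 + (-4 - 1*9)) - 2*(4 - 2)) + (-811 + 801) = -2*(-5*(0 + (-4 - 9)) - 2*2) - 10 = -2*(-5*(0 - 13) - 4) - 10 = -2*(-5*(-13) - 4) - 10 = -2*(65 - 4) - 10 = -2*61 - 10 = -122 - 10 = -132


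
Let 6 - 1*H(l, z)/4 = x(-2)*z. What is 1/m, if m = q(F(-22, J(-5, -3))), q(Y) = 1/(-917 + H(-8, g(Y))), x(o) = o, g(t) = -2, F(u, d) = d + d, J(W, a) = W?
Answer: -909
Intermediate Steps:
F(u, d) = 2*d
H(l, z) = 24 + 8*z (H(l, z) = 24 - (-8)*z = 24 + 8*z)
q(Y) = -1/909 (q(Y) = 1/(-917 + (24 + 8*(-2))) = 1/(-917 + (24 - 16)) = 1/(-917 + 8) = 1/(-909) = -1/909)
m = -1/909 ≈ -0.0011001
1/m = 1/(-1/909) = -909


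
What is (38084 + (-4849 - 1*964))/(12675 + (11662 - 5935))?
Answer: 10757/6134 ≈ 1.7537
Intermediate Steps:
(38084 + (-4849 - 1*964))/(12675 + (11662 - 5935)) = (38084 + (-4849 - 964))/(12675 + 5727) = (38084 - 5813)/18402 = 32271*(1/18402) = 10757/6134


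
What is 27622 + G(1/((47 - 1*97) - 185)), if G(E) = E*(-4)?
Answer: 6491174/235 ≈ 27622.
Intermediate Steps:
G(E) = -4*E
27622 + G(1/((47 - 1*97) - 185)) = 27622 - 4/((47 - 1*97) - 185) = 27622 - 4/((47 - 97) - 185) = 27622 - 4/(-50 - 185) = 27622 - 4/(-235) = 27622 - 4*(-1/235) = 27622 + 4/235 = 6491174/235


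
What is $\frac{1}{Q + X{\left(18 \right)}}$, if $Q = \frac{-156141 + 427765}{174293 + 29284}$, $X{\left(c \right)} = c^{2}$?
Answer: $\frac{203577}{66230572} \approx 0.0030738$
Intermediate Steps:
$Q = \frac{271624}{203577} \approx 1.3343$
$\frac{1}{Q + X{\left(18 \right)}} = \frac{1}{\frac{271624}{203577} + 18^{2}} = \frac{1}{\frac{271624}{203577} + 324} = \frac{1}{\frac{66230572}{203577}} = \frac{203577}{66230572}$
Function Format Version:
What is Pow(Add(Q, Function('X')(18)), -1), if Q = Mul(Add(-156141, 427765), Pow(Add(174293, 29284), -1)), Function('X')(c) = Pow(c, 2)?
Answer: Rational(203577, 66230572) ≈ 0.0030738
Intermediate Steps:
Q = Rational(271624, 203577) (Q = Mul(271624, Pow(203577, -1)) = Mul(271624, Rational(1, 203577)) = Rational(271624, 203577) ≈ 1.3343)
Pow(Add(Q, Function('X')(18)), -1) = Pow(Add(Rational(271624, 203577), Pow(18, 2)), -1) = Pow(Add(Rational(271624, 203577), 324), -1) = Pow(Rational(66230572, 203577), -1) = Rational(203577, 66230572)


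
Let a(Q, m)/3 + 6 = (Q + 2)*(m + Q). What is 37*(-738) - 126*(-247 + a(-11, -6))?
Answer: -51750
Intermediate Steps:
a(Q, m) = -18 + 3*(2 + Q)*(Q + m) (a(Q, m) = -18 + 3*((Q + 2)*(m + Q)) = -18 + 3*((2 + Q)*(Q + m)) = -18 + 3*(2 + Q)*(Q + m))
37*(-738) - 126*(-247 + a(-11, -6)) = 37*(-738) - 126*(-247 + (-18 + 3*(-11)² + 6*(-11) + 6*(-6) + 3*(-11)*(-6))) = -27306 - 126*(-247 + (-18 + 3*121 - 66 - 36 + 198)) = -27306 - 126*(-247 + (-18 + 363 - 66 - 36 + 198)) = -27306 - 126*(-247 + 441) = -27306 - 126*194 = -27306 - 24444 = -51750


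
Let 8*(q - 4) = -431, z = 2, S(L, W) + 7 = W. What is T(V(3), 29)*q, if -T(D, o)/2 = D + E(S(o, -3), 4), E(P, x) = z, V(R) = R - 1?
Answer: 399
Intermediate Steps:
S(L, W) = -7 + W
V(R) = -1 + R
E(P, x) = 2
q = -399/8 (q = 4 + (1/8)*(-431) = 4 - 431/8 = -399/8 ≈ -49.875)
T(D, o) = -4 - 2*D (T(D, o) = -2*(D + 2) = -2*(2 + D) = -4 - 2*D)
T(V(3), 29)*q = (-4 - 2*(-1 + 3))*(-399/8) = (-4 - 2*2)*(-399/8) = (-4 - 4)*(-399/8) = -8*(-399/8) = 399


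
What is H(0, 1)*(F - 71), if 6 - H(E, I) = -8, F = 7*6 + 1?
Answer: -392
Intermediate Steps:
F = 43 (F = 42 + 1 = 43)
H(E, I) = 14 (H(E, I) = 6 - 1*(-8) = 6 + 8 = 14)
H(0, 1)*(F - 71) = 14*(43 - 71) = 14*(-28) = -392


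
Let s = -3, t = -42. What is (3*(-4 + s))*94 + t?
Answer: -2016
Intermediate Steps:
(3*(-4 + s))*94 + t = (3*(-4 - 3))*94 - 42 = (3*(-7))*94 - 42 = -21*94 - 42 = -1974 - 42 = -2016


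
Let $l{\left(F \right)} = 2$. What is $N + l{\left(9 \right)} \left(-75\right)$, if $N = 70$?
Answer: $-80$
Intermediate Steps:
$N + l{\left(9 \right)} \left(-75\right) = 70 + 2 \left(-75\right) = 70 - 150 = -80$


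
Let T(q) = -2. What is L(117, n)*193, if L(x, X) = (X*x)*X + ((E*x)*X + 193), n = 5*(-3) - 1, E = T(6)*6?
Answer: 10153537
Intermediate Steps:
E = -12 (E = -2*6 = -12)
n = -16 (n = -15 - 1 = -16)
L(x, X) = 193 + x*X² - 12*X*x (L(x, X) = (X*x)*X + ((-12*x)*X + 193) = x*X² + (-12*X*x + 193) = x*X² + (193 - 12*X*x) = 193 + x*X² - 12*X*x)
L(117, n)*193 = (193 + 117*(-16)² - 12*(-16)*117)*193 = (193 + 117*256 + 22464)*193 = (193 + 29952 + 22464)*193 = 52609*193 = 10153537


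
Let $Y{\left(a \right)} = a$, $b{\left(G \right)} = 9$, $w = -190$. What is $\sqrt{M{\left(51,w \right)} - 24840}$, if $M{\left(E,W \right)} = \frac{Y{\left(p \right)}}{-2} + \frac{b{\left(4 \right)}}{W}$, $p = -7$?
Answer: $\frac{4 i \sqrt{14009365}}{95} \approx 157.6 i$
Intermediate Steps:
$M{\left(E,W \right)} = \frac{7}{2} + \frac{9}{W}$ ($M{\left(E,W \right)} = - \frac{7}{-2} + \frac{9}{W} = \left(-7\right) \left(- \frac{1}{2}\right) + \frac{9}{W} = \frac{7}{2} + \frac{9}{W}$)
$\sqrt{M{\left(51,w \right)} - 24840} = \sqrt{\left(\frac{7}{2} + \frac{9}{-190}\right) - 24840} = \sqrt{\left(\frac{7}{2} + 9 \left(- \frac{1}{190}\right)\right) - 24840} = \sqrt{\left(\frac{7}{2} - \frac{9}{190}\right) - 24840} = \sqrt{\frac{328}{95} - 24840} = \sqrt{- \frac{2359472}{95}} = \frac{4 i \sqrt{14009365}}{95}$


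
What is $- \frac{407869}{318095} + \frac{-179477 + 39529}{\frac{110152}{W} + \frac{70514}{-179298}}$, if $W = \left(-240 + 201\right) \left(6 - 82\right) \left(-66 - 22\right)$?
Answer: $\frac{43372591609716089413}{252768498803785} \approx 1.7159 \cdot 10^{5}$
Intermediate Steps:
$W = -260832$ ($W = - 39 \left(\left(-76\right) \left(-88\right)\right) = \left(-39\right) 6688 = -260832$)
$- \frac{407869}{318095} + \frac{-179477 + 39529}{\frac{110152}{W} + \frac{70514}{-179298}} = - \frac{407869}{318095} + \frac{-179477 + 39529}{\frac{110152}{-260832} + \frac{70514}{-179298}} = \left(-407869\right) \frac{1}{318095} - \frac{139948}{110152 \left(- \frac{1}{260832}\right) + 70514 \left(- \frac{1}{179298}\right)} = - \frac{407869}{318095} - \frac{139948}{- \frac{13769}{32604} - \frac{35257}{89649}} = - \frac{407869}{318095} - \frac{139948}{- \frac{794632103}{974305332}} = - \frac{407869}{318095} - - \frac{136352082602736}{794632103} = - \frac{407869}{318095} + \frac{136352082602736}{794632103} = \frac{43372591609716089413}{252768498803785}$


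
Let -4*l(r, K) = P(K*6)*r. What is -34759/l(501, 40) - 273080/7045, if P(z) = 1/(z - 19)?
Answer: 43266918388/705909 ≈ 61293.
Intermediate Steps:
P(z) = 1/(-19 + z)
l(r, K) = -r/(4*(-19 + 6*K)) (l(r, K) = -r/(4*(-19 + K*6)) = -r/(4*(-19 + 6*K)))
-34759/l(501, 40) - 273080/7045 = -34759/((-1*501/(-76 + 24*40))) - 273080/7045 = -34759/((-1*501/(-76 + 960))) - 273080*1/7045 = -34759/((-1*501/884)) - 54616/1409 = -34759/((-1*501*1/884)) - 54616/1409 = -34759/(-501/884) - 54616/1409 = -34759*(-884/501) - 54616/1409 = 30726956/501 - 54616/1409 = 43266918388/705909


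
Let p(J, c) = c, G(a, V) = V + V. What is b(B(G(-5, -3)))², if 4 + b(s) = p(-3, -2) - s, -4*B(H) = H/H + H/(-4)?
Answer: 1849/64 ≈ 28.891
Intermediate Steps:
G(a, V) = 2*V
B(H) = -¼ + H/16 (B(H) = -(H/H + H/(-4))/4 = -(1 + H*(-¼))/4 = -(1 - H/4)/4 = -¼ + H/16)
b(s) = -6 - s (b(s) = -4 + (-2 - s) = -6 - s)
b(B(G(-5, -3)))² = (-6 - (-¼ + (2*(-3))/16))² = (-6 - (-¼ + (1/16)*(-6)))² = (-6 - (-¼ - 3/8))² = (-6 - 1*(-5/8))² = (-6 + 5/8)² = (-43/8)² = 1849/64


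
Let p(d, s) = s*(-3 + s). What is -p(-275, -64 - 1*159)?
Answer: -50398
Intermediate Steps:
-p(-275, -64 - 1*159) = -(-64 - 1*159)*(-3 + (-64 - 1*159)) = -(-64 - 159)*(-3 + (-64 - 159)) = -(-223)*(-3 - 223) = -(-223)*(-226) = -1*50398 = -50398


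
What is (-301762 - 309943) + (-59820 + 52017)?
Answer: -619508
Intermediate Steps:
(-301762 - 309943) + (-59820 + 52017) = -611705 - 7803 = -619508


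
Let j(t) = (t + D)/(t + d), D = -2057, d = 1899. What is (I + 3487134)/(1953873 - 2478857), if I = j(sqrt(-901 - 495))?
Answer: (-6974270*sqrt(349) + 6622065409*I)/(524984*(-1899*I + 2*sqrt(349))) ≈ -6.6424 - 7.7998e-8*I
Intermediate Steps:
j(t) = (-2057 + t)/(1899 + t) (j(t) = (t - 2057)/(t + 1899) = (-2057 + t)/(1899 + t))
I = (-2057 + 2*I*sqrt(349))/(1899 + 2*I*sqrt(349)) (I = (-2057 + sqrt(-901 - 495))/(1899 + sqrt(-901 - 495)) = (-2057 + sqrt(-1396))/(1899 + sqrt(-1396)) = (-2057 + 2*I*sqrt(349))/(1899 + 2*I*sqrt(349)) ≈ -1.0824 + 0.040971*I)
(I + 3487134)/(1953873 - 2478857) = ((-3904847/3607597 + 7912*I*sqrt(349)/3607597) + 3487134)/(1953873 - 2478857) = (12580170252151/3607597 + 7912*I*sqrt(349)/3607597)/(-524984) = (12580170252151/3607597 + 7912*I*sqrt(349)/3607597)*(-1/524984) = -12580170252151/1893930703448 - 989*I*sqrt(349)/236741337931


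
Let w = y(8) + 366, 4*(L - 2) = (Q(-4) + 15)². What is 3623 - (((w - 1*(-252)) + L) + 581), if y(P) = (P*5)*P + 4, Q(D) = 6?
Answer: 7951/4 ≈ 1987.8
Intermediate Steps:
L = 449/4 (L = 2 + (6 + 15)²/4 = 2 + (¼)*21² = 2 + (¼)*441 = 2 + 441/4 = 449/4 ≈ 112.25)
y(P) = 4 + 5*P² (y(P) = (5*P)*P + 4 = 5*P² + 4 = 4 + 5*P²)
w = 690 (w = (4 + 5*8²) + 366 = (4 + 5*64) + 366 = (4 + 320) + 366 = 324 + 366 = 690)
3623 - (((w - 1*(-252)) + L) + 581) = 3623 - (((690 - 1*(-252)) + 449/4) + 581) = 3623 - (((690 + 252) + 449/4) + 581) = 3623 - ((942 + 449/4) + 581) = 3623 - (4217/4 + 581) = 3623 - 1*6541/4 = 3623 - 6541/4 = 7951/4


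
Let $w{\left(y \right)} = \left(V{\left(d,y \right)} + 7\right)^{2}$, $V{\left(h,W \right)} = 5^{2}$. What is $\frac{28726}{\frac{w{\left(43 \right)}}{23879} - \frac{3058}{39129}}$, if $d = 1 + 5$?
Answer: $- \frac{13420232658933}{16476943} \approx -8.1449 \cdot 10^{5}$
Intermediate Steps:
$d = 6$
$V{\left(h,W \right)} = 25$
$w{\left(y \right)} = 1024$ ($w{\left(y \right)} = \left(25 + 7\right)^{2} = 32^{2} = 1024$)
$\frac{28726}{\frac{w{\left(43 \right)}}{23879} - \frac{3058}{39129}} = \frac{28726}{\frac{1024}{23879} - \frac{3058}{39129}} = \frac{28726}{- \frac{32953886}{934361391}} = 28726 \left(- \frac{934361391}{32953886}\right) = - \frac{13420232658933}{16476943}$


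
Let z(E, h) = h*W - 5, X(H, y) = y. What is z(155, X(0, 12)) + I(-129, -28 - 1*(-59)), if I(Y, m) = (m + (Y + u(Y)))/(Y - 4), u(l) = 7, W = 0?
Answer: -82/19 ≈ -4.3158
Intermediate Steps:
z(E, h) = -5 (z(E, h) = h*0 - 5 = 0 - 5 = -5)
I(Y, m) = (7 + Y + m)/(-4 + Y) (I(Y, m) = (m + (Y + 7))/(Y - 4) = (m + (7 + Y))/(-4 + Y) = (7 + Y + m)/(-4 + Y))
z(155, X(0, 12)) + I(-129, -28 - 1*(-59)) = -5 + (7 - 129 + (-28 - 1*(-59)))/(-4 - 129) = -5 + (7 - 129 + (-28 + 59))/(-133) = -5 - (7 - 129 + 31)/133 = -5 - 1/133*(-91) = -5 + 13/19 = -82/19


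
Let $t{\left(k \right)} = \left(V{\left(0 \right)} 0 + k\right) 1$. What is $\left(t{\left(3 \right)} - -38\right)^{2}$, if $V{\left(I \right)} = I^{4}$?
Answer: $1681$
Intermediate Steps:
$t{\left(k \right)} = k$ ($t{\left(k \right)} = \left(0^{4} \cdot 0 + k\right) 1 = \left(0 \cdot 0 + k\right) 1 = \left(0 + k\right) 1 = k 1 = k$)
$\left(t{\left(3 \right)} - -38\right)^{2} = \left(3 - -38\right)^{2} = \left(3 + \left(-21 + 59\right)\right)^{2} = \left(3 + 38\right)^{2} = 41^{2} = 1681$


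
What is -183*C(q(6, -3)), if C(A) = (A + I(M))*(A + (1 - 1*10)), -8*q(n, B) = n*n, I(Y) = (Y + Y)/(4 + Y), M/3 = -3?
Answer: -44469/20 ≈ -2223.4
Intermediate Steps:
M = -9 (M = 3*(-3) = -9)
I(Y) = 2*Y/(4 + Y) (I(Y) = (2*Y)/(4 + Y) = 2*Y/(4 + Y))
q(n, B) = -n**2/8 (q(n, B) = -n*n/8 = -n**2/8)
C(A) = (-9 + A)*(18/5 + A) (C(A) = (A + 2*(-9)/(4 - 9))*(A + (1 - 1*10)) = (A + 2*(-9)/(-5))*(A + (1 - 10)) = (A + 2*(-9)*(-1/5))*(A - 9) = (A + 18/5)*(-9 + A) = (18/5 + A)*(-9 + A) = (-9 + A)*(18/5 + A))
-183*C(q(6, -3)) = -183*(-162/5 + (-1/8*6**2)**2 - (-27)*6**2/40) = -183*(-162/5 + (-1/8*36)**2 - (-27)*36/40) = -183*(-162/5 + (-9/2)**2 - 27/5*(-9/2)) = -183*(-162/5 + 81/4 + 243/10) = -183*243/20 = -44469/20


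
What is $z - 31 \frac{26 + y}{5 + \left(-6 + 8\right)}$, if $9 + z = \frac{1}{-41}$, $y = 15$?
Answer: $- \frac{54701}{287} \approx -190.6$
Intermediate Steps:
$z = - \frac{370}{41}$ ($z = -9 + \frac{1}{-41} = -9 - \frac{1}{41} = - \frac{370}{41} \approx -9.0244$)
$z - 31 \frac{26 + y}{5 + \left(-6 + 8\right)} = - \frac{370}{41} - 31 \frac{26 + 15}{5 + \left(-6 + 8\right)} = - \frac{370}{41} - 31 \frac{41}{5 + 2} = - \frac{370}{41} - 31 \cdot \frac{41}{7} = - \frac{370}{41} - 31 \cdot 41 \cdot \frac{1}{7} = - \frac{370}{41} - \frac{1271}{7} = - \frac{54701}{287}$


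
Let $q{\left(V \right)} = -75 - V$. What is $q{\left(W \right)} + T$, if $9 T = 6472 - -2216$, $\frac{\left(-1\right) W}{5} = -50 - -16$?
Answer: $\frac{2161}{3} \approx 720.33$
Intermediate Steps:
$W = 170$ ($W = - 5 \left(-50 - -16\right) = - 5 \left(-50 + 16\right) = \left(-5\right) \left(-34\right) = 170$)
$T = \frac{2896}{3}$ ($T = \frac{6472 - -2216}{9} = \frac{6472 + 2216}{9} = \frac{1}{9} \cdot 8688 = \frac{2896}{3} \approx 965.33$)
$q{\left(W \right)} + T = \left(-75 - 170\right) + \frac{2896}{3} = -245 + \frac{2896}{3} = \frac{2161}{3}$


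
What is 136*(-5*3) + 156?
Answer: -1884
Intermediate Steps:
136*(-5*3) + 156 = 136*(-15) + 156 = -2040 + 156 = -1884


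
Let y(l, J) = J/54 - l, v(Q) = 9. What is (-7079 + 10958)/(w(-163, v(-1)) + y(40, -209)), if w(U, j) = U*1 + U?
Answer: -209466/19973 ≈ -10.487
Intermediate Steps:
w(U, j) = 2*U (w(U, j) = U + U = 2*U)
y(l, J) = -l + J/54 (y(l, J) = J*(1/54) - l = J/54 - l = -l + J/54)
(-7079 + 10958)/(w(-163, v(-1)) + y(40, -209)) = (-7079 + 10958)/(2*(-163) + (-1*40 + (1/54)*(-209))) = 3879/(-326 + (-40 - 209/54)) = 3879/(-326 - 2369/54) = 3879/(-19973/54) = 3879*(-54/19973) = -209466/19973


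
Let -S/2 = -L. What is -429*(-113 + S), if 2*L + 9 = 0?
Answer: 52338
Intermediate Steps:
L = -9/2 (L = -9/2 + (½)*0 = -9/2 + 0 = -9/2 ≈ -4.5000)
S = -9 (S = -(-2)*(-9)/2 = -2*9/2 = -9)
-429*(-113 + S) = -429*(-113 - 9) = -429*(-122) = 52338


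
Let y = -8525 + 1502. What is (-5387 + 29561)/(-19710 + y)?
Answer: -8058/8911 ≈ -0.90428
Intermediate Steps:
y = -7023
(-5387 + 29561)/(-19710 + y) = (-5387 + 29561)/(-19710 - 7023) = 24174/(-26733) = 24174*(-1/26733) = -8058/8911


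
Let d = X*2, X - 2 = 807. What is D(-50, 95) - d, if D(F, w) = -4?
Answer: -1622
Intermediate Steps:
X = 809 (X = 2 + 807 = 809)
d = 1618 (d = 809*2 = 1618)
D(-50, 95) - d = -4 - 1*1618 = -4 - 1618 = -1622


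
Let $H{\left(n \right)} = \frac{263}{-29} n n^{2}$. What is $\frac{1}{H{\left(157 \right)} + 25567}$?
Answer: $- \frac{29}{1017040416} \approx -2.8514 \cdot 10^{-8}$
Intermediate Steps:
$H{\left(n \right)} = - \frac{263 n^{3}}{29}$ ($H{\left(n \right)} = 263 \left(- \frac{1}{29}\right) n n^{2} = - \frac{263 n}{29} n^{2} = - \frac{263 n^{3}}{29}$)
$\frac{1}{H{\left(157 \right)} + 25567} = \frac{1}{- \frac{263 \cdot 157^{3}}{29} + 25567} = \frac{1}{\left(- \frac{263}{29}\right) 3869893 + 25567} = \frac{1}{- \frac{1017781859}{29} + 25567} = \frac{1}{- \frac{1017040416}{29}} = - \frac{29}{1017040416}$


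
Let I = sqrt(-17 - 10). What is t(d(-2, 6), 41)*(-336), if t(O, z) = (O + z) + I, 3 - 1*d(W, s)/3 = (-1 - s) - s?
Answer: -29904 - 1008*I*sqrt(3) ≈ -29904.0 - 1745.9*I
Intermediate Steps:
I = 3*I*sqrt(3) (I = sqrt(-27) = 3*I*sqrt(3) ≈ 5.1962*I)
d(W, s) = 12 + 6*s (d(W, s) = 9 - 3*((-1 - s) - s) = 9 - 3*(-1 - 2*s) = 9 + (3 + 6*s) = 12 + 6*s)
t(O, z) = O + z + 3*I*sqrt(3) (t(O, z) = (O + z) + 3*I*sqrt(3) = O + z + 3*I*sqrt(3))
t(d(-2, 6), 41)*(-336) = ((12 + 6*6) + 41 + 3*I*sqrt(3))*(-336) = ((12 + 36) + 41 + 3*I*sqrt(3))*(-336) = (48 + 41 + 3*I*sqrt(3))*(-336) = (89 + 3*I*sqrt(3))*(-336) = -29904 - 1008*I*sqrt(3)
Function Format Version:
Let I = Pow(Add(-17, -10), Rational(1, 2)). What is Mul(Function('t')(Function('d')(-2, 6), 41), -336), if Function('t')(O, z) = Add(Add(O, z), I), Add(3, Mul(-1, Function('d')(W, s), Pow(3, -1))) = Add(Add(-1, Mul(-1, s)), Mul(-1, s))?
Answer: Add(-29904, Mul(-1008, I, Pow(3, Rational(1, 2)))) ≈ Add(-29904., Mul(-1745.9, I))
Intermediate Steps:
I = Mul(3, I, Pow(3, Rational(1, 2))) (I = Pow(-27, Rational(1, 2)) = Mul(3, I, Pow(3, Rational(1, 2))) ≈ Mul(5.1962, I))
Function('d')(W, s) = Add(12, Mul(6, s)) (Function('d')(W, s) = Add(9, Mul(-3, Add(Add(-1, Mul(-1, s)), Mul(-1, s)))) = Add(9, Mul(-3, Add(-1, Mul(-2, s)))) = Add(9, Add(3, Mul(6, s))) = Add(12, Mul(6, s)))
Function('t')(O, z) = Add(O, z, Mul(3, I, Pow(3, Rational(1, 2)))) (Function('t')(O, z) = Add(Add(O, z), Mul(3, I, Pow(3, Rational(1, 2)))) = Add(O, z, Mul(3, I, Pow(3, Rational(1, 2)))))
Mul(Function('t')(Function('d')(-2, 6), 41), -336) = Mul(Add(Add(12, Mul(6, 6)), 41, Mul(3, I, Pow(3, Rational(1, 2)))), -336) = Mul(Add(Add(12, 36), 41, Mul(3, I, Pow(3, Rational(1, 2)))), -336) = Mul(Add(48, 41, Mul(3, I, Pow(3, Rational(1, 2)))), -336) = Mul(Add(89, Mul(3, I, Pow(3, Rational(1, 2)))), -336) = Add(-29904, Mul(-1008, I, Pow(3, Rational(1, 2))))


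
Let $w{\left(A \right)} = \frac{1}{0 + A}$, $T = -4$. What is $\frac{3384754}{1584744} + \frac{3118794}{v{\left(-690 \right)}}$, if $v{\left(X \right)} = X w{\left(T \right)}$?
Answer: $\frac{1647691316267}{91122780} \approx 18082.0$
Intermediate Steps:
$w{\left(A \right)} = \frac{1}{A}$
$v{\left(X \right)} = - \frac{X}{4}$ ($v{\left(X \right)} = \frac{X}{-4} = X \left(- \frac{1}{4}\right) = - \frac{X}{4}$)
$\frac{3384754}{1584744} + \frac{3118794}{v{\left(-690 \right)}} = \frac{3384754}{1584744} + \frac{3118794}{\left(- \frac{1}{4}\right) \left(-690\right)} = 3384754 \cdot \frac{1}{1584744} + \frac{3118794}{\frac{345}{2}} = \frac{1692377}{792372} + 3118794 \cdot \frac{2}{345} = \frac{1692377}{792372} + \frac{2079196}{115} = \frac{1647691316267}{91122780}$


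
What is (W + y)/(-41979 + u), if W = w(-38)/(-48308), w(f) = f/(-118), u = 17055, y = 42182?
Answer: -120225955285/71037686928 ≈ -1.6924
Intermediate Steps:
w(f) = -f/118 (w(f) = f*(-1/118) = -f/118)
W = -19/2850172 (W = -1/118*(-38)/(-48308) = (19/59)*(-1/48308) = -19/2850172 ≈ -6.6663e-6)
(W + y)/(-41979 + u) = (-19/2850172 + 42182)/(-41979 + 17055) = (120225955285/2850172)/(-24924) = (120225955285/2850172)*(-1/24924) = -120225955285/71037686928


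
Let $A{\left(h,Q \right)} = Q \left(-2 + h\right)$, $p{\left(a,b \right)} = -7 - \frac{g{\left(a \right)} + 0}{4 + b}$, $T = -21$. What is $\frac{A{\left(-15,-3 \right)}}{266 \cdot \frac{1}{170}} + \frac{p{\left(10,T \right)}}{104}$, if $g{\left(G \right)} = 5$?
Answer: $\frac{3824559}{117572} \approx 32.529$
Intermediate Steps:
$p{\left(a,b \right)} = -7 - \frac{5}{4 + b}$ ($p{\left(a,b \right)} = -7 - \frac{5 + 0}{4 + b} = -7 - \frac{5}{4 + b}$)
$\frac{A{\left(-15,-3 \right)}}{266 \cdot \frac{1}{170}} + \frac{p{\left(10,T \right)}}{104} = \frac{\left(-3\right) \left(-2 - 15\right)}{266 \cdot \frac{1}{170}} + \frac{\frac{1}{4 - 21} \left(-33 - -147\right)}{104} = \frac{\left(-3\right) \left(-17\right)}{266 \cdot \frac{1}{170}} + \frac{-33 + 147}{-17} \cdot \frac{1}{104} = \frac{51}{\frac{133}{85}} + \left(- \frac{1}{17}\right) 114 \cdot \frac{1}{104} = 51 \cdot \frac{85}{133} - \frac{57}{884} = \frac{4335}{133} - \frac{57}{884} = \frac{3824559}{117572}$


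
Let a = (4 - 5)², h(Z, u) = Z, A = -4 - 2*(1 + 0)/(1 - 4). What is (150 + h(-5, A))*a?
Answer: 145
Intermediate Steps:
A = -10/3 (A = -4 - 2/(-3) = -4 - 2*(-1)/3 = -4 - 2*(-⅓) = -4 + ⅔ = -10/3 ≈ -3.3333)
a = 1 (a = (-1)² = 1)
(150 + h(-5, A))*a = (150 - 5)*1 = 145*1 = 145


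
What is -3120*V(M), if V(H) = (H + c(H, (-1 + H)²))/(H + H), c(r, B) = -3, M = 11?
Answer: -12480/11 ≈ -1134.5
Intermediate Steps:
V(H) = (-3 + H)/(2*H) (V(H) = (H - 3)/(H + H) = (-3 + H)/((2*H)) = (-3 + H)*(1/(2*H)) = (-3 + H)/(2*H))
-3120*V(M) = -1560*(-3 + 11)/11 = -1560*8/11 = -3120*4/11 = -12480/11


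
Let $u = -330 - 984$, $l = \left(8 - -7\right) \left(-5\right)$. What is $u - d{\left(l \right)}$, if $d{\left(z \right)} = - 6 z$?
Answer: $-1764$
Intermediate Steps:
$l = -75$ ($l = \left(8 + 7\right) \left(-5\right) = 15 \left(-5\right) = -75$)
$u = -1314$
$u - d{\left(l \right)} = -1314 - \left(-6\right) \left(-75\right) = -1314 - 450 = -1764$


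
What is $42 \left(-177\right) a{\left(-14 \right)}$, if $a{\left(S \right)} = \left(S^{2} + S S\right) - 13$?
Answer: $-2817486$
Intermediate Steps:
$a{\left(S \right)} = -13 + 2 S^{2}$ ($a{\left(S \right)} = \left(S^{2} + S^{2}\right) - 13 = 2 S^{2} - 13 = -13 + 2 S^{2}$)
$42 \left(-177\right) a{\left(-14 \right)} = 42 \left(-177\right) \left(-13 + 2 \left(-14\right)^{2}\right) = - 7434 \left(-13 + 2 \cdot 196\right) = - 7434 \left(-13 + 392\right) = \left(-7434\right) 379 = -2817486$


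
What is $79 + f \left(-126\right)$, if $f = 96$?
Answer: $-12017$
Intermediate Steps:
$79 + f \left(-126\right) = 79 + 96 \left(-126\right) = 79 - 12096 = -12017$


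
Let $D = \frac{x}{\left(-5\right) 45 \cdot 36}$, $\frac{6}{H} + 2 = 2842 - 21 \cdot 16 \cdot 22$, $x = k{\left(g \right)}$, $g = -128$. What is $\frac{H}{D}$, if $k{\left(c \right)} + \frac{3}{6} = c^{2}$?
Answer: $\frac{12150}{18644423} \approx 0.00065167$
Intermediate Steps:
$k{\left(c \right)} = - \frac{1}{2} + c^{2}$
$x = \frac{32767}{2}$ ($x = - \frac{1}{2} + \left(-128\right)^{2} = - \frac{1}{2} + 16384 = \frac{32767}{2} \approx 16384.0$)
$H = - \frac{3}{2276}$ ($H = \frac{6}{-2 + \left(2842 - 21 \cdot 16 \cdot 22\right)} = \frac{6}{-2 + \left(2842 - 336 \cdot 22\right)} = \frac{6}{-2 + \left(2842 - 7392\right)} = \frac{6}{-2 - 4550} = \frac{6}{-4552} = 6 \left(- \frac{1}{4552}\right) = - \frac{3}{2276} \approx -0.0013181$)
$D = - \frac{32767}{16200}$ ($D = \frac{32767}{2 \left(-5\right) 45 \cdot 36} = \frac{32767}{2 \left(\left(-225\right) 36\right)} = \frac{32767}{2 \left(-8100\right)} = \frac{32767}{2} \left(- \frac{1}{8100}\right) = - \frac{32767}{16200} \approx -2.0227$)
$\frac{H}{D} = - \frac{3}{2276 \left(- \frac{32767}{16200}\right)} = \left(- \frac{3}{2276}\right) \left(- \frac{16200}{32767}\right) = \frac{12150}{18644423}$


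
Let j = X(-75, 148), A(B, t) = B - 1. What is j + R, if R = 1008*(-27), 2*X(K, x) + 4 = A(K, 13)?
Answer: -27256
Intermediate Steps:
A(B, t) = -1 + B
X(K, x) = -5/2 + K/2 (X(K, x) = -2 + (-1 + K)/2 = -2 + (-1/2 + K/2) = -5/2 + K/2)
j = -40 (j = -5/2 + (1/2)*(-75) = -5/2 - 75/2 = -40)
R = -27216
j + R = -40 - 27216 = -27256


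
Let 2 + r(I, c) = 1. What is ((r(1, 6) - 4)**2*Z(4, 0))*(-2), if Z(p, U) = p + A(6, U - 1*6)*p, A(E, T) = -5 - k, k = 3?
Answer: 1400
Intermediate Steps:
A(E, T) = -8 (A(E, T) = -5 - 1*3 = -5 - 3 = -8)
Z(p, U) = -7*p (Z(p, U) = p - 8*p = -7*p)
r(I, c) = -1 (r(I, c) = -2 + 1 = -1)
((r(1, 6) - 4)**2*Z(4, 0))*(-2) = ((-1 - 4)**2*(-7*4))*(-2) = ((-5)**2*(-28))*(-2) = (25*(-28))*(-2) = -700*(-2) = 1400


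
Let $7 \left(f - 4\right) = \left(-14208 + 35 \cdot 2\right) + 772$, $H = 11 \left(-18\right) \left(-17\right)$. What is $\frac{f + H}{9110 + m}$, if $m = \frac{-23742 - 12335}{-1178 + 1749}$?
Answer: $\frac{1945968}{12053377} \approx 0.16145$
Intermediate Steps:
$H = 3366$ ($H = \left(-198\right) \left(-17\right) = 3366$)
$f = - \frac{13338}{7}$ ($f = 4 + \frac{\left(-14208 + 35 \cdot 2\right) + 772}{7} = 4 + \frac{\left(-14208 + 70\right) + 772}{7} = 4 + \frac{-14138 + 772}{7} = 4 + \frac{1}{7} \left(-13366\right) = 4 - \frac{13366}{7} = - \frac{13338}{7} \approx -1905.4$)
$m = - \frac{36077}{571} \approx -63.182$
$\frac{f + H}{9110 + m} = \frac{- \frac{13338}{7} + 3366}{9110 - \frac{36077}{571}} = \frac{10224}{7 \cdot \frac{5165733}{571}} = \frac{10224}{7} \cdot \frac{571}{5165733} = \frac{1945968}{12053377}$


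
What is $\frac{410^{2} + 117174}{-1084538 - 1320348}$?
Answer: $- \frac{12967}{109313} \approx -0.11862$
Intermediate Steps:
$\frac{410^{2} + 117174}{-1084538 - 1320348} = \frac{168100 + 117174}{-2404886} = 285274 \left(- \frac{1}{2404886}\right) = - \frac{12967}{109313}$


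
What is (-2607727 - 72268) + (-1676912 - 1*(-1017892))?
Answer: -3339015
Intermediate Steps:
(-2607727 - 72268) + (-1676912 - 1*(-1017892)) = -2679995 + (-1676912 + 1017892) = -2679995 - 659020 = -3339015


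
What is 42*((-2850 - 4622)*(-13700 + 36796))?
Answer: -7248079104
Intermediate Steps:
42*((-2850 - 4622)*(-13700 + 36796)) = 42*(-7472*23096) = 42*(-172573312) = -7248079104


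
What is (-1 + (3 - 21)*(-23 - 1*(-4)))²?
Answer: 116281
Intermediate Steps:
(-1 + (3 - 21)*(-23 - 1*(-4)))² = (-1 - 18*(-23 + 4))² = (-1 - 18*(-19))² = (-1 + 342)² = 341² = 116281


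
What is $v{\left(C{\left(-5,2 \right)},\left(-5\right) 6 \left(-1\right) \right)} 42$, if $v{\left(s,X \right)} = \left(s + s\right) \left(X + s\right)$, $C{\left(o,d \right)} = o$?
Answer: $-10500$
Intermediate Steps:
$v{\left(s,X \right)} = 2 s \left(X + s\right)$
$v{\left(C{\left(-5,2 \right)},\left(-5\right) 6 \left(-1\right) \right)} 42 = 2 \left(-5\right) \left(\left(-5\right) 6 \left(-1\right) - 5\right) 42 = 2 \left(-5\right) \left(\left(-30\right) \left(-1\right) - 5\right) 42 = 2 \left(-5\right) \left(30 - 5\right) 42 = 2 \left(-5\right) 25 \cdot 42 = \left(-250\right) 42 = -10500$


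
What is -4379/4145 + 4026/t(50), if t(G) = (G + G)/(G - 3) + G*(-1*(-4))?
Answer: 74272469/3937750 ≈ 18.862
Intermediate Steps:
t(G) = 4*G + 2*G/(-3 + G) (t(G) = (2*G)/(-3 + G) + G*4 = 2*G/(-3 + G) + 4*G = 4*G + 2*G/(-3 + G))
-4379/4145 + 4026/t(50) = -4379/4145 + 4026/((2*50*(-5 + 2*50)/(-3 + 50))) = -4379*1/4145 + 4026/((2*50*(-5 + 100)/47)) = -4379/4145 + 4026/((2*50*(1/47)*95)) = -4379/4145 + 4026/(9500/47) = -4379/4145 + 4026*(47/9500) = -4379/4145 + 94611/4750 = 74272469/3937750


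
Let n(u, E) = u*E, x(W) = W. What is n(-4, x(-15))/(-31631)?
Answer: -60/31631 ≈ -0.0018969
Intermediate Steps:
n(u, E) = E*u
n(-4, x(-15))/(-31631) = -15*(-4)/(-31631) = 60*(-1/31631) = -60/31631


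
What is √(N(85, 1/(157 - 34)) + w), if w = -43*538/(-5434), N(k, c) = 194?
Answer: √1463552805/2717 ≈ 14.080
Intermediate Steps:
w = 11567/2717 (w = -23134*(-1/5434) = 11567/2717 ≈ 4.2573)
√(N(85, 1/(157 - 34)) + w) = √(194 + 11567/2717) = √(538665/2717) = √1463552805/2717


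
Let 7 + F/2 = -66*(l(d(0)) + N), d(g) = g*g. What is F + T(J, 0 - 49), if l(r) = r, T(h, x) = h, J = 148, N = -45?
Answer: 6074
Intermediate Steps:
d(g) = g²
F = 5926 (F = -14 + 2*(-66*(0² - 45)) = -14 + 2*(-66*(0 - 45)) = -14 + 2*(-66*(-45)) = -14 + 2*2970 = -14 + 5940 = 5926)
F + T(J, 0 - 49) = 5926 + 148 = 6074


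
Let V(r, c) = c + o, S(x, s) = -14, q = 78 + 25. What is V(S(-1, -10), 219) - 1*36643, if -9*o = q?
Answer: -327919/9 ≈ -36435.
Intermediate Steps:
q = 103
o = -103/9 (o = -1/9*103 = -103/9 ≈ -11.444)
V(r, c) = -103/9 + c (V(r, c) = c - 103/9 = -103/9 + c)
V(S(-1, -10), 219) - 1*36643 = (-103/9 + 219) - 1*36643 = 1868/9 - 36643 = -327919/9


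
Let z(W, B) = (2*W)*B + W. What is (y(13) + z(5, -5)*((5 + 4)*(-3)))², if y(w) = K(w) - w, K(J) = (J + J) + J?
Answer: 1540081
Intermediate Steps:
K(J) = 3*J (K(J) = 2*J + J = 3*J)
z(W, B) = W + 2*B*W (z(W, B) = 2*B*W + W = W + 2*B*W)
y(w) = 2*w (y(w) = 3*w - w = 2*w)
(y(13) + z(5, -5)*((5 + 4)*(-3)))² = (2*13 + (5*(1 + 2*(-5)))*((5 + 4)*(-3)))² = (26 + (5*(1 - 10))*(9*(-3)))² = (26 + (5*(-9))*(-27))² = (26 - 45*(-27))² = (26 + 1215)² = 1241² = 1540081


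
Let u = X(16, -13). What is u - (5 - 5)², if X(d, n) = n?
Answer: -13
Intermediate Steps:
u = -13
u - (5 - 5)² = -13 - (5 - 5)² = -13 - 1*0² = -13 - 1*0 = -13 + 0 = -13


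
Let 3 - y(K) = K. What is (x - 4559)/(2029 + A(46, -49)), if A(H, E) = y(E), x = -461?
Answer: -5020/2081 ≈ -2.4123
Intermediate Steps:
y(K) = 3 - K
A(H, E) = 3 - E
(x - 4559)/(2029 + A(46, -49)) = (-461 - 4559)/(2029 + (3 - 1*(-49))) = -5020/(2029 + (3 + 49)) = -5020/(2029 + 52) = -5020/2081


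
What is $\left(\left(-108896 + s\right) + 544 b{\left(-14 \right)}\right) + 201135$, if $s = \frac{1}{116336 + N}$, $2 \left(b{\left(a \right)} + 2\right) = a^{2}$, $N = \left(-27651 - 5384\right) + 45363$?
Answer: $\frac{18587187433}{128664} \approx 1.4446 \cdot 10^{5}$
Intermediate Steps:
$N = 12328$ ($N = -33035 + 45363 = 12328$)
$b{\left(a \right)} = -2 + \frac{a^{2}}{2}$
$s = \frac{1}{128664}$ ($s = \frac{1}{116336 + 12328} = \frac{1}{128664} \approx 7.7722 \cdot 10^{-6}$)
$\left(\left(-108896 + s\right) + 544 b{\left(-14 \right)}\right) + 201135 = \left(\left(-108896 + \frac{1}{128664}\right) + 544 \left(-2 + \frac{\left(-14\right)^{2}}{2}\right)\right) + 201135 = \left(- \frac{14010994943}{128664} + 544 \left(-2 + \frac{1}{2} \cdot 196\right)\right) + 201135 = \left(- \frac{14010994943}{128664} + 544 \left(-2 + 98\right)\right) + 201135 = \left(- \frac{14010994943}{128664} + 544 \cdot 96\right) + 201135 = \left(- \frac{14010994943}{128664} + 52224\right) + 201135 = - \frac{7291646207}{128664} + 201135 = \frac{18587187433}{128664}$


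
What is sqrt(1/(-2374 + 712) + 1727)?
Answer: 7*sqrt(97354974)/1662 ≈ 41.557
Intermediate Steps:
sqrt(1/(-2374 + 712) + 1727) = sqrt(1/(-1662) + 1727) = sqrt(-1/1662 + 1727) = sqrt(2870273/1662) = 7*sqrt(97354974)/1662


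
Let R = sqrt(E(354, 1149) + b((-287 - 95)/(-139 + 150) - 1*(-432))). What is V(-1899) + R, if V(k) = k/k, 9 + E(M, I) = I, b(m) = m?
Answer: 1 + sqrt(186010)/11 ≈ 40.208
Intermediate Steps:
E(M, I) = -9 + I
V(k) = 1
R = sqrt(186010)/11 (R = sqrt((-9 + 1149) + ((-287 - 95)/(-139 + 150) - 1*(-432))) = sqrt(1140 + (-382/11 + 432)) = sqrt(1140 + 4370/11) = sqrt(16910/11) = sqrt(186010)/11 ≈ 39.208)
V(-1899) + R = 1 + sqrt(186010)/11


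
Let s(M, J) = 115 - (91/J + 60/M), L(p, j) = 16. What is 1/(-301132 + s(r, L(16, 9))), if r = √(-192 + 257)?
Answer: -1001803504/301565582936677 + 3072*√65/301565582936677 ≈ -3.3219e-6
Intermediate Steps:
r = √65 ≈ 8.0623
s(M, J) = 115 - 91/J - 60/M (s(M, J) = 115 - (60/M + 91/J) = 115 + (-91/J - 60/M) = 115 - 91/J - 60/M)
1/(-301132 + s(r, L(16, 9))) = 1/(-301132 + (115 - 91/16 - 60*√65/65)) = 1/(-301132 + (115 - 91*1/16 - 12*√65/13)) = 1/(-301132 + (115 - 91/16 - 12*√65/13)) = 1/(-301132 + (1749/16 - 12*√65/13)) = 1/(-4816363/16 - 12*√65/13)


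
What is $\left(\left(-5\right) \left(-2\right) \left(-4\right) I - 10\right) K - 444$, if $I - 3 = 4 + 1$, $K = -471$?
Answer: $154986$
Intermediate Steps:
$I = 8$ ($I = 3 + \left(4 + 1\right) = 3 + 5 = 8$)
$\left(\left(-5\right) \left(-2\right) \left(-4\right) I - 10\right) K - 444 = \left(\left(-5\right) \left(-2\right) \left(-4\right) 8 - 10\right) \left(-471\right) - 444 = \left(10 \left(-4\right) 8 - 10\right) \left(-471\right) - 444 = \left(\left(-40\right) 8 - 10\right) \left(-471\right) - 444 = \left(-320 - 10\right) \left(-471\right) - 444 = \left(-330\right) \left(-471\right) - 444 = 155430 - 444 = 154986$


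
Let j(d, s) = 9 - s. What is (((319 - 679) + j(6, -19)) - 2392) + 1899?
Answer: -825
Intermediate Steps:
(((319 - 679) + j(6, -19)) - 2392) + 1899 = (((319 - 679) + (9 - 1*(-19))) - 2392) + 1899 = ((-360 + (9 + 19)) - 2392) + 1899 = ((-360 + 28) - 2392) + 1899 = (-332 - 2392) + 1899 = -2724 + 1899 = -825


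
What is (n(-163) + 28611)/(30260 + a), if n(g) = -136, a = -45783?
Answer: -28475/15523 ≈ -1.8344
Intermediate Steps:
(n(-163) + 28611)/(30260 + a) = (-136 + 28611)/(30260 - 45783) = 28475/(-15523) = 28475*(-1/15523) = -28475/15523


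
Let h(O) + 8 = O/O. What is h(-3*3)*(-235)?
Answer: 1645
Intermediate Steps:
h(O) = -7 (h(O) = -8 + O/O = -8 + 1 = -7)
h(-3*3)*(-235) = -7*(-235) = 1645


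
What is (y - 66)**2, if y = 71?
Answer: 25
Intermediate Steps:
(y - 66)**2 = (71 - 66)**2 = 5**2 = 25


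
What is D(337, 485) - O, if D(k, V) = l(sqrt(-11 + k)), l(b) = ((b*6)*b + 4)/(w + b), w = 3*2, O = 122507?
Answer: -3553879/29 + 196*sqrt(326)/29 ≈ -1.2243e+5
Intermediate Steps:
w = 6
l(b) = (4 + 6*b**2)/(6 + b) (l(b) = ((b*6)*b + 4)/(6 + b) = ((6*b)*b + 4)/(6 + b) = (6*b**2 + 4)/(6 + b) = (4 + 6*b**2)/(6 + b))
D(k, V) = 2*(-31 + 3*k)/(6 + sqrt(-11 + k)) (D(k, V) = 2*(2 + 3*(sqrt(-11 + k))**2)/(6 + sqrt(-11 + k)) = 2*(2 + 3*(-11 + k))/(6 + sqrt(-11 + k)) = 2*(2 + (-33 + 3*k))/(6 + sqrt(-11 + k)) = 2*(-31 + 3*k)/(6 + sqrt(-11 + k)))
D(337, 485) - O = 2*(-31 + 3*337)/(6 + sqrt(-11 + 337)) - 1*122507 = 2*(-31 + 1011)/(6 + sqrt(326)) - 122507 = 2*980/(6 + sqrt(326)) - 122507 = 1960/(6 + sqrt(326)) - 122507 = -122507 + 1960/(6 + sqrt(326))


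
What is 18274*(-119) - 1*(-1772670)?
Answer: -401936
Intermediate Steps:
18274*(-119) - 1*(-1772670) = -2174606 + 1772670 = -401936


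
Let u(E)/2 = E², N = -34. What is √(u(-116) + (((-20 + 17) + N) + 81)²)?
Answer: 4*√1803 ≈ 169.85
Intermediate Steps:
u(E) = 2*E²
√(u(-116) + (((-20 + 17) + N) + 81)²) = √(2*(-116)² + (((-20 + 17) - 34) + 81)²) = √(2*13456 + ((-3 - 34) + 81)²) = √(26912 + (-37 + 81)²) = √(26912 + 44²) = √(26912 + 1936) = √28848 = 4*√1803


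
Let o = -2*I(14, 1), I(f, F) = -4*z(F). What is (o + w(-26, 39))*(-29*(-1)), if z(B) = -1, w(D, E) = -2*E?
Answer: -2494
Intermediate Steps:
I(f, F) = 4 (I(f, F) = -4*(-1) = 4)
o = -8 (o = -2*4 = -8)
(o + w(-26, 39))*(-29*(-1)) = (-8 - 2*39)*(-29*(-1)) = (-8 - 78)*29 = -86*29 = -2494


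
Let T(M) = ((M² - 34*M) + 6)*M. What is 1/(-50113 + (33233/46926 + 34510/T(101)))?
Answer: -32100809598/1608643518170305 ≈ -1.9955e-5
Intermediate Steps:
T(M) = M*(6 + M² - 34*M) (T(M) = (6 + M² - 34*M)*M = M*(6 + M² - 34*M))
1/(-50113 + (33233/46926 + 34510/T(101))) = 1/(-50113 + (33233/46926 + 34510/((101*(6 + 101² - 34*101))))) = 1/(-50113 + (33233*(1/46926) + 34510/((101*(6 + 10201 - 3434))))) = 1/(-50113 + (33233/46926 + 34510/((101*6773)))) = 1/(-50113 + (33233/46926 + 34510/684073)) = 1/(-50113 + 24353214269/32100809598) = 1/(-1608643518170305/32100809598) = -32100809598/1608643518170305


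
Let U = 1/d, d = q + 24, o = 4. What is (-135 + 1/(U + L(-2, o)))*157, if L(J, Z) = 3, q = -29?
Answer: -295945/14 ≈ -21139.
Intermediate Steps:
d = -5 (d = -29 + 24 = -5)
U = -1/5 (U = 1/(-5) = -1/5 ≈ -0.20000)
(-135 + 1/(U + L(-2, o)))*157 = (-135 + 1/(-1/5 + 3))*157 = (-135 + 1/(14/5))*157 = (-135 + 5/14)*157 = -1885/14*157 = -295945/14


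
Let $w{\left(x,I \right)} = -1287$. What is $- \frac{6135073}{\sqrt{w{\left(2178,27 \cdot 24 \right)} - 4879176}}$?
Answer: $\frac{876439 i \sqrt{4880463}}{697209} \approx 2777.1 i$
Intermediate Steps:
$- \frac{6135073}{\sqrt{w{\left(2178,27 \cdot 24 \right)} - 4879176}} = - \frac{6135073}{\sqrt{-1287 - 4879176}} = - \frac{6135073}{\sqrt{-4880463}} = - \frac{6135073}{i \sqrt{4880463}} = - 6135073 \left(- \frac{i \sqrt{4880463}}{4880463}\right) = \frac{876439 i \sqrt{4880463}}{697209}$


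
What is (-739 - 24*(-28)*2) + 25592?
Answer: 26197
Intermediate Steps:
(-739 - 24*(-28)*2) + 25592 = (-739 + 672*2) + 25592 = (-739 + 1344) + 25592 = 605 + 25592 = 26197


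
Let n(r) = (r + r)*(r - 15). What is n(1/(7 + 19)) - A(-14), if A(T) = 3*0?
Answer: -389/338 ≈ -1.1509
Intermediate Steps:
n(r) = 2*r*(-15 + r) (n(r) = (2*r)*(-15 + r) = 2*r*(-15 + r))
A(T) = 0
n(1/(7 + 19)) - A(-14) = 2*(-15 + 1/(7 + 19))/(7 + 19) - 1*0 = 2*(-15 + 1/26)/26 + 0 = 2*(1/26)*(-15 + 1/26) + 0 = 2*(1/26)*(-389/26) + 0 = -389/338 + 0 = -389/338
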